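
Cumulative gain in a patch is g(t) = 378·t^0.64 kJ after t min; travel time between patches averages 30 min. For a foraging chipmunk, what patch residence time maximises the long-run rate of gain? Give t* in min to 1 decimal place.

53.3 min

By the marginal value theorem, leave when the instantaneous gain rate g'(t) equals the habitat-wide average g(t)/(T + t).
g'(t) = 0.64·378·t^-0.36. Setting 0.64·378·t^-0.36 = 378·t^0.64/(30+t) gives 0.64(30+t) = t, so 0.36·t = 0.64×30.
t* = 0.64×30/0.36 = 53.33 min.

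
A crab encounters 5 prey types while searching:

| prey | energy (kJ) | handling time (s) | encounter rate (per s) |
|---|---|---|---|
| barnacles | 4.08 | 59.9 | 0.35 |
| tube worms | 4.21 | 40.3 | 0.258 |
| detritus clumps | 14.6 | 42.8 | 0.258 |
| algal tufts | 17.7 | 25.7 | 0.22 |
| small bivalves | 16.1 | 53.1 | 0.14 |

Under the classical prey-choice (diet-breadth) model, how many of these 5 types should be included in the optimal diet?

Profitabilities (E/h, kJ/s): algal tufts 0.689, detritus clumps 0.341, small bivalves 0.303, tube worms 0.104, barnacles 0.0681. Add prey in this order while the next type's profitability exceeds the intake rate on those already taken.
Rate on top 1: 0.5852. detritus clumps: 0.341 < 0.5852 → exclude; stop.
Optimal diet: algal tufts — 1 of 5 types.

1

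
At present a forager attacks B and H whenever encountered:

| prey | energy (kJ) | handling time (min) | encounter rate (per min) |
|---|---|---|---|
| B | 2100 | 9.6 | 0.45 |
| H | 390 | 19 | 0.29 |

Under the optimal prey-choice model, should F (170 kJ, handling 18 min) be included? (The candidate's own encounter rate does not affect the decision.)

No

Current rate: (0.45×2100 + 0.29×390)/(1 + 0.45×9.6 + 0.29×19) = 97.7 kJ/min.
Profitability of F: 170/18 = 9.444 kJ/min.
9.444 < 97.7, so adding F would lower the average — exclude it.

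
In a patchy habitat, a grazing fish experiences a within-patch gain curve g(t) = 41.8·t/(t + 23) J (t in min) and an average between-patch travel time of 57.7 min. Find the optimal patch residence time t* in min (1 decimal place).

Maximise g(t)/(T+t): set derivative to zero → g'(t)(T+t) = g(t).
g'(t) = 41.8·23/(t + 23)². Setting 41.8·23/(t+23)² = 41.8t/[(t+23)(57.7+t)] gives 23(57.7+t) = t(t+23), so t² = 23×57.7 = 1327.
t* = √1327 = 36.43 min.

36.4 min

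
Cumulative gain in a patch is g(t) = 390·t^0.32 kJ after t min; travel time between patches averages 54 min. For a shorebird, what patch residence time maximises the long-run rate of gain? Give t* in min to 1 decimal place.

Optimal t* satisfies g'(t*) = g(t*)/(T + t*).
g'(t) = 0.32·390·t^-0.68. Setting 0.32·390·t^-0.68 = 390·t^0.32/(54+t) gives 0.32(54+t) = t, so 0.68·t = 0.32×54.
t* = 0.32×54/0.68 = 25.41 min.

25.4 min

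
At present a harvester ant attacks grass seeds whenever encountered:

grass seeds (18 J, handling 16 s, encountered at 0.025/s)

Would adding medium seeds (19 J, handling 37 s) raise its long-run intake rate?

On grass seeds alone, R = ΣλE/(1+Σλh) = 0.45/1.4 = 0.3214 J/s.
medium seeds: E/h = 19/37 = 0.5135 J/s.
Since 0.5135 > R, including medium seeds increases the long-run rate.

Yes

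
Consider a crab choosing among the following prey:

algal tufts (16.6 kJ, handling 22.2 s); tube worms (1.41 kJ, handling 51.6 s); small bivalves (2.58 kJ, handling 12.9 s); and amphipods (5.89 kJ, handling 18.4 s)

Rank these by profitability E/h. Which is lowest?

tube worms

In descending order of E/h:
algal tufts: 16.6/22.2 = 0.748 kJ/s
amphipods: 5.89/18.4 = 0.32 kJ/s
small bivalves: 2.58/12.9 = 0.2 kJ/s
tube worms: 1.41/51.6 = 0.0273 kJ/s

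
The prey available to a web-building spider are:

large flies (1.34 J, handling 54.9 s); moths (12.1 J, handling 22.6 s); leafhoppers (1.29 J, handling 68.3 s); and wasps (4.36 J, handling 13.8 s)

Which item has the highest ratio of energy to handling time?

Profitability E/h (J/s): large flies = 1.34/54.9 = 0.0244, moths = 12.1/22.6 = 0.535, leafhoppers = 1.29/68.3 = 0.0189, wasps = 4.36/13.8 = 0.316.
Ranked: moths > wasps > large flies > leafhoppers.

moths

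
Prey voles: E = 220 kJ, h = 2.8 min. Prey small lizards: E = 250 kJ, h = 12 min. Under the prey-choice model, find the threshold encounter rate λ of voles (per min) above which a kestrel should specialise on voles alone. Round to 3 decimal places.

At the threshold, the rate on voles alone equals the profitability of small lizards: λ·220/(1 + λ·2.8) = 250/12 = 20.83.
Rearranging, λ(220 − 20.83×2.8) = 20.83, so λ = 20.83/161.7 = 0.1289 per min.

0.129 per min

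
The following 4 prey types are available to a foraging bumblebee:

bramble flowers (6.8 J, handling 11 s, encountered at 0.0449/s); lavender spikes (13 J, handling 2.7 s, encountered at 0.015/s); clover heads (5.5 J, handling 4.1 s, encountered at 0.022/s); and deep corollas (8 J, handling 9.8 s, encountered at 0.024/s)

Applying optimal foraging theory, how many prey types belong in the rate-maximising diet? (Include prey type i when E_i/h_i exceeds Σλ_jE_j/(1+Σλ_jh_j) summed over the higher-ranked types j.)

E/h in descending order: lavender spikes 4.81, clover heads 1.34, deep corollas 0.816, bramble flowers 0.618 J/s. The optimal diet is the largest prefix of this list for which every included type satisfies E_i/h_i > R on the types above it.
Rate on top 1: 0.1874. clover heads: 1.34 > 0.1874 → include.
Rate on top 2: 0.2795. deep corollas: 0.816 > 0.2795 → include.
Rate on top 3: 0.3719. bramble flowers: 0.618 > 0.3719 → include.
Optimal diet: lavender spikes, clover heads, deep corollas, bramble flowers — 4 of 4 types.

4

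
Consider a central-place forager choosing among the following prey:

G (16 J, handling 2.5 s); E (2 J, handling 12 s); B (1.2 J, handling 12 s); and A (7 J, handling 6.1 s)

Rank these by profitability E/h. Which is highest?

Profitability E/h (J/s): G = 16/2.5 = 6.4, E = 2/12 = 0.167, B = 1.2/12 = 0.1, A = 7/6.1 = 1.15.
Ranked: G > A > E > B.

G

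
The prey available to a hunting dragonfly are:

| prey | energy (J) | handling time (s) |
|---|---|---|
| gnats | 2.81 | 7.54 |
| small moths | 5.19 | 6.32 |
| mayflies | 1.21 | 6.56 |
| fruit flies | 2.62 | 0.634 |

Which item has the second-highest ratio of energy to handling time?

small moths

Profitability E/h (J/s): gnats = 2.81/7.54 = 0.373, small moths = 5.19/6.32 = 0.821, mayflies = 1.21/6.56 = 0.184, fruit flies = 2.62/0.634 = 4.13.
Ranked: fruit flies > small moths > gnats > mayflies.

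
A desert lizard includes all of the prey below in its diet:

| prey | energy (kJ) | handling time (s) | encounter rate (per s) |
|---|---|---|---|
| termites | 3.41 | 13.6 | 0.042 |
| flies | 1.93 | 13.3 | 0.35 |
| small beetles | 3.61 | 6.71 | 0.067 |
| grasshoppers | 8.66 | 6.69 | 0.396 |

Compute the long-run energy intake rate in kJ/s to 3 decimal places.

0.481 kJ/s

R = Σλ_iE_i / (1 + Σλ_ih_i)
Numerator: 0.042×3.41 + 0.35×1.93 + 0.067×3.61 + 0.396×8.66 = 4.49
Denominator: 1 + 0.042×13.6 + 0.35×13.3 + 0.067×6.71 + 0.396×6.69 = 9.325
R = 4.49/9.325 = 0.4815 kJ/s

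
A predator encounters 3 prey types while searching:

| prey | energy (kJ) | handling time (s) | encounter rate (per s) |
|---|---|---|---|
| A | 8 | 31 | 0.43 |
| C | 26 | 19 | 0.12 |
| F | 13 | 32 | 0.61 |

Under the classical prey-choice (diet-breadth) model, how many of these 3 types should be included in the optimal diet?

Rank by E/h (kJ/s): C 1.37, F 0.406, A 0.258. Include each in turn until the next type's E/h falls below the running intake rate.
Rate on top 1: 0.9512. F: 0.406 < 0.9512 → exclude; stop.
Optimal diet: C — 1 of 3 types.

1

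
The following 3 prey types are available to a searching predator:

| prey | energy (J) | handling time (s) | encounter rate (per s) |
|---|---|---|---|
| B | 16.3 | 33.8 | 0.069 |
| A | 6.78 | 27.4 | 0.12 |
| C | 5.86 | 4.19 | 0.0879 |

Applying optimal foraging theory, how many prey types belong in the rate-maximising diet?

2

E/h in descending order: C 1.4, B 0.482, A 0.247 J/s. The optimal diet is the largest prefix of this list for which every included type satisfies E_i/h_i > R on the types above it.
Rate on top 1: 0.3764. B: 0.482 > 0.3764 → include.
Rate on top 2: 0.4431. A: 0.247 < 0.4431 → exclude; stop.
Optimal diet: C, B — 2 of 3 types.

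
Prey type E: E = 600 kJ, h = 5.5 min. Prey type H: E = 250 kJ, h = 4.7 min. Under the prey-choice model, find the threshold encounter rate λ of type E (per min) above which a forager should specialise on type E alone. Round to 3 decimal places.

0.173 per min

Drop type H once their profitability E₂/h₂ falls below the rate achievable on type E alone: E₂/h₂ = λE₁/(1 + λh₁).
Solve for λ: λE₁h₂ = E₂(1 + λh₁) → λ(E₁h₂ − E₂h₁) = E₂ → λ = E₂/(E₁h₂ − E₂h₁).
λ = 250/(600×4.7 − 250×5.5) = 250/1445 = 0.173 per min.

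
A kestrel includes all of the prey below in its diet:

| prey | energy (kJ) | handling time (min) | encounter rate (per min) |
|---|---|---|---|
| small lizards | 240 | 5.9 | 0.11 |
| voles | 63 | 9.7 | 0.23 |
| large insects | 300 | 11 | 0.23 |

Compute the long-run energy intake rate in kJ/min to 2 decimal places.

R = Σλ_iE_i / (1 + Σλ_ih_i)
Numerator: 0.11×240 + 0.23×63 + 0.23×300 = 109.9
Denominator: 1 + 0.11×5.9 + 0.23×9.7 + 0.23×11 = 6.41
R = 109.9/6.41 = 17.14 kJ/min

17.14 kJ/min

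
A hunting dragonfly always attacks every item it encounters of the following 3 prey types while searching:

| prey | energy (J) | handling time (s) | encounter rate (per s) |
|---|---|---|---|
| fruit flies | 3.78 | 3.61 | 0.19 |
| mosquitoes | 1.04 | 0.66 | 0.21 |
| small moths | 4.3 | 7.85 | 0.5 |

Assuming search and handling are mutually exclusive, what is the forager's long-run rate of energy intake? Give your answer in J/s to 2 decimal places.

R = Σλ_iE_i / (1 + Σλ_ih_i)
Numerator: 0.19×3.78 + 0.21×1.04 + 0.5×4.3 = 3.087
Denominator: 1 + 0.19×3.61 + 0.21×0.66 + 0.5×7.85 = 5.749
R = 3.087/5.749 = 0.5368 J/s

0.54 J/s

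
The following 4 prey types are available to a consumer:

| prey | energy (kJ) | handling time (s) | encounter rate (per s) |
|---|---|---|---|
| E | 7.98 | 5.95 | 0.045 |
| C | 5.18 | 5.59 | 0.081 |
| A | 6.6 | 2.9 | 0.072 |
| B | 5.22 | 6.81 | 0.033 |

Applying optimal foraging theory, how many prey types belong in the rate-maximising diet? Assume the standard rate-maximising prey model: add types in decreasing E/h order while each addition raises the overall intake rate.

4

E/h in descending order: A 2.28, E 1.34, C 0.927, B 0.767 kJ/s. The optimal diet is the largest prefix of this list for which every included type satisfies E_i/h_i > R on the types above it.
Rate on top 1: 0.3931. E: 1.34 > 0.3931 → include.
Rate on top 2: 0.565. C: 0.927 > 0.565 → include.
Rate on top 3: 0.6499. B: 0.767 > 0.6499 → include.
Optimal diet: A, E, C, B — 4 of 4 types.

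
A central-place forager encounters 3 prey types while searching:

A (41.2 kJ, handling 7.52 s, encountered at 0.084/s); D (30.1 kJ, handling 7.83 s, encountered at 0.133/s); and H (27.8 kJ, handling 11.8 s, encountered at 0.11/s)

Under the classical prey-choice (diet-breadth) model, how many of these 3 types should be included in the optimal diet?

2

Rank by E/h (kJ/s): A 5.48, D 3.84, H 2.36. Include each in turn until the next type's E/h falls below the running intake rate.
Rate on top 1: 2.121. D: 3.84 > 2.121 → include.
Rate on top 2: 2.792. H: 2.36 < 2.792 → exclude; stop.
Optimal diet: A, D — 2 of 3 types.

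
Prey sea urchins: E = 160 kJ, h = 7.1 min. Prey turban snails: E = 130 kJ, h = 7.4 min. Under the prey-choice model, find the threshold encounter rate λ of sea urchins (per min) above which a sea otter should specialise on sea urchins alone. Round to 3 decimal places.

Drop turban snails once their profitability E₂/h₂ falls below the rate achievable on sea urchins alone: E₂/h₂ = λE₁/(1 + λh₁).
Solve for λ: λE₁h₂ = E₂(1 + λh₁) → λ(E₁h₂ − E₂h₁) = E₂ → λ = E₂/(E₁h₂ − E₂h₁).
λ = 130/(160×7.4 − 130×7.1) = 130/261 = 0.4981 per min.

0.498 per min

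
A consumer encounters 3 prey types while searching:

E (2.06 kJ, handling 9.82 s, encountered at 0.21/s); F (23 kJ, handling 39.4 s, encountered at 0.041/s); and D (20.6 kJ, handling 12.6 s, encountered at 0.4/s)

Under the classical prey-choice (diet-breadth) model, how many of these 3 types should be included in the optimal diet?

E/h in descending order: D 1.63, F 0.584, E 0.21 kJ/s. The optimal diet is the largest prefix of this list for which every included type satisfies E_i/h_i > R on the types above it.
Rate on top 1: 1.364. F: 0.584 < 1.364 → exclude; stop.
Optimal diet: D — 1 of 3 types.

1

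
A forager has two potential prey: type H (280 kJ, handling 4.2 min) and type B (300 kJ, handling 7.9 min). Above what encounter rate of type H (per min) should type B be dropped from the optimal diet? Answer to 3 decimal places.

The zero-one rule: include type B iff E₂/h₂ > λE₁/(1+λh₁). Equality gives the switch point.
λE₁h₂ = E₂ + λE₂h₁ ⇒ λ = E₂/(E₁h₂ − E₂h₁) = 300/(2212 − 1260) = 0.3151 per min.

0.315 per min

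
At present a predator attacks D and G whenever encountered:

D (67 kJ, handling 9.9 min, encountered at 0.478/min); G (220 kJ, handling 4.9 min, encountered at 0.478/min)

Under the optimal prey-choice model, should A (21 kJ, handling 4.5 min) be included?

On D and G alone, R = ΣλE/(1+Σλh) = 137.2/8.074 = 16.99 kJ/min.
Profitability of A: 21/4.5 = 4.667 kJ/min.
4.667 < 16.99, so adding A would lower the average — exclude it.

No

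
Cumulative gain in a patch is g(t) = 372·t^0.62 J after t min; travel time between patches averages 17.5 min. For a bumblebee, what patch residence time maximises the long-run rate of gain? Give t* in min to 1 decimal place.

28.6 min

By the marginal value theorem, leave when the instantaneous gain rate g'(t) equals the habitat-wide average g(t)/(T + t).
g'(t) = 0.62·372·t^-0.38. Setting 0.62·372·t^-0.38 = 372·t^0.62/(17.5+t) gives 0.62(17.5+t) = t, so 0.38·t = 0.62×17.5.
t* = 0.62×17.5/0.38 = 28.55 min.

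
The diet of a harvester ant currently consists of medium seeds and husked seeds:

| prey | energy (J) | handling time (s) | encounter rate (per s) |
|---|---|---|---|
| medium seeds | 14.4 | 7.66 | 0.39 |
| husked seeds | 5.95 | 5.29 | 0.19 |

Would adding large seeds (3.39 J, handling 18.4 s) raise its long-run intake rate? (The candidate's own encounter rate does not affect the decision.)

Intake rate on the current diet: R = (0.39×14.4 + 0.19×5.95) / (1 + 0.39×7.66 + 0.19×5.29) = 6.747/4.992 = 1.351 J/s.
Profitability of large seeds: 3.39/18.4 = 0.1842 J/s.
0.1842 < 1.351, so adding large seeds would lower the average — exclude it.

No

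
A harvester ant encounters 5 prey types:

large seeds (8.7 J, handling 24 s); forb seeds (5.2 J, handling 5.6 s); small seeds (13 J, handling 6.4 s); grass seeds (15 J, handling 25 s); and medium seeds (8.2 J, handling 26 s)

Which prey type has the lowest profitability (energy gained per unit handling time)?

medium seeds

In descending order of E/h:
small seeds: 13/6.4 = 2.03 J/s
forb seeds: 5.2/5.6 = 0.929 J/s
grass seeds: 15/25 = 0.6 J/s
large seeds: 8.7/24 = 0.362 J/s
medium seeds: 8.2/26 = 0.315 J/s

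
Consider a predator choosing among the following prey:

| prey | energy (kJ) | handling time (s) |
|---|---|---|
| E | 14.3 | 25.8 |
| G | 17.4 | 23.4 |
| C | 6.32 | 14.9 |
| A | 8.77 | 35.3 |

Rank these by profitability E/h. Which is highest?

G

In descending order of E/h:
G: 17.4/23.4 = 0.744 kJ/s
E: 14.3/25.8 = 0.554 kJ/s
C: 6.32/14.9 = 0.424 kJ/s
A: 8.77/35.3 = 0.248 kJ/s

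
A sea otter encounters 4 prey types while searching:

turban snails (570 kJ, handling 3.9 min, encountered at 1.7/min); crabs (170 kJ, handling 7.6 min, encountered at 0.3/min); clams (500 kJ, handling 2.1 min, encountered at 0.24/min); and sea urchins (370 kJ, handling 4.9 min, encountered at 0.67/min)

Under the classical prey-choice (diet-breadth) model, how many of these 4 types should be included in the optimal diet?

2

E/h in descending order: clams 238, turban snails 146, sea urchins 75.5, crabs 22.4 kJ/min. The optimal diet is the largest prefix of this list for which every included type satisfies E_i/h_i > R on the types above it.
Rate on top 1: 79.79. turban snails: 146 > 79.79 → include.
Rate on top 2: 133.9. sea urchins: 75.5 < 133.9 → exclude; stop.
Optimal diet: clams, turban snails — 2 of 4 types.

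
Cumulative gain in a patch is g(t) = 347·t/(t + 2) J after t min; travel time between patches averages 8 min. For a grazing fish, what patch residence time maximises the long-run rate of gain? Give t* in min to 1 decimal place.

Maximise g(t)/(T+t): set derivative to zero → g'(t)(T+t) = g(t).
g'(t) = 347·2/(t + 2)². Setting 347·2/(t+2)² = 347t/[(t+2)(8+t)] gives 2(8+t) = t(t+2), so t² = 2×8 = 16.
t* = √16 = 4 min.

4.0 min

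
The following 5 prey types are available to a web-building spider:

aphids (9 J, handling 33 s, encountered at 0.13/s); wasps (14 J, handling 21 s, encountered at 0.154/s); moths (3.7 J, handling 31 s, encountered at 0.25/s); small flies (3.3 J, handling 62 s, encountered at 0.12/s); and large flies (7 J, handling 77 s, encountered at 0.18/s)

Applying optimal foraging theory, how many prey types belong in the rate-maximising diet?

Rank by E/h (J/s): wasps 0.667, aphids 0.273, moths 0.119, large flies 0.0909, small flies 0.0532. Include each in turn until the next type's E/h falls below the running intake rate.
Rate on top 1: 0.5092. aphids: 0.273 < 0.5092 → exclude; stop.
Optimal diet: wasps — 1 of 5 types.

1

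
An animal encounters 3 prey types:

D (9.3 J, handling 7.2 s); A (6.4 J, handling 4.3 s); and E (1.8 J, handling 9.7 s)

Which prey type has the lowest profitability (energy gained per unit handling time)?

Profitability E/h (J/s): D = 9.3/7.2 = 1.29, A = 6.4/4.3 = 1.49, E = 1.8/9.7 = 0.186.
Ranked: A > D > E.

E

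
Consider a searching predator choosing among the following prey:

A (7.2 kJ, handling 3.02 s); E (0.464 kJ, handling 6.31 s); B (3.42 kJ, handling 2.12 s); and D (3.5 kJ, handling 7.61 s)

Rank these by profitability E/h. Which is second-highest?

Profitability E/h (kJ/s): A = 7.2/3.02 = 2.38, E = 0.464/6.31 = 0.0735, B = 3.42/2.12 = 1.61, D = 3.5/7.61 = 0.46.
Ranked: A > B > D > E.

B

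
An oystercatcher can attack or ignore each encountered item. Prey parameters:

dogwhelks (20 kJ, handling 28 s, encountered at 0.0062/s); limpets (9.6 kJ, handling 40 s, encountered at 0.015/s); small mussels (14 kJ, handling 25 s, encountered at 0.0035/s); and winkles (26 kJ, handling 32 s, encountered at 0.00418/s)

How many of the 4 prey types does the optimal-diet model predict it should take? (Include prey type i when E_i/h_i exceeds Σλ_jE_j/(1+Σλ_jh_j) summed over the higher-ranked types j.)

4

Rank by E/h (kJ/s): winkles 0.812, dogwhelks 0.714, small mussels 0.56, limpets 0.24. Include each in turn until the next type's E/h falls below the running intake rate.
Rate on top 1: 0.09586. dogwhelks: 0.714 > 0.09586 → include.
Rate on top 2: 0.178. small mussels: 0.56 > 0.178 → include.
Rate on top 3: 0.2019. limpets: 0.24 > 0.2019 → include.
Optimal diet: winkles, dogwhelks, small mussels, limpets — 4 of 4 types.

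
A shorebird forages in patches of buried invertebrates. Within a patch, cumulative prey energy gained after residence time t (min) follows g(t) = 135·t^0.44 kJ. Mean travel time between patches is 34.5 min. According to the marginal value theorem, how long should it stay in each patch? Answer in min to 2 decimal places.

27.11 min

By the marginal value theorem, leave when the instantaneous gain rate g'(t) equals the habitat-wide average g(t)/(T + t).
g'(t) = 0.44·135·t^-0.56. Setting 0.44·135·t^-0.56 = 135·t^0.44/(34.5+t) gives 0.44(34.5+t) = t, so 0.56·t = 0.44×34.5.
t* = 0.44×34.5/0.56 = 27.11 min.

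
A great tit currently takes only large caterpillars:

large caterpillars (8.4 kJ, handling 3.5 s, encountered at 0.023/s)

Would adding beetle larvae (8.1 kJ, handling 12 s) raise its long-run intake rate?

Current rate: (0.023×8.4)/(1 + 0.023×3.5) = 0.1788 kJ/s.
beetle larvae: E/h = 8.1/12 = 0.675 kJ/s.
Since 0.675 > R, including beetle larvae increases the long-run rate.

Yes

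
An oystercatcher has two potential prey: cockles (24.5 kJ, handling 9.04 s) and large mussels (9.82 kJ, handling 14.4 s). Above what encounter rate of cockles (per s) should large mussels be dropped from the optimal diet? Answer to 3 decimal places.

Drop large mussels once their profitability E₂/h₂ falls below the rate achievable on cockles alone: E₂/h₂ = λE₁/(1 + λh₁).
Solve for λ: λE₁h₂ = E₂(1 + λh₁) → λ(E₁h₂ − E₂h₁) = E₂ → λ = E₂/(E₁h₂ − E₂h₁).
λ = 9.82/(24.5×14.4 − 9.82×9.04) = 9.82/264 = 0.03719 per s.

0.037 per s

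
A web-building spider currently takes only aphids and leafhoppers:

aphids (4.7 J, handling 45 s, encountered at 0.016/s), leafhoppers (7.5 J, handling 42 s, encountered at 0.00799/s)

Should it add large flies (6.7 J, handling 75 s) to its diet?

Yes

On aphids and leafhoppers alone, R = ΣλE/(1+Σλh) = 0.1351/2.056 = 0.06574 J/s.
Profitability of large flies: 6.7/75 = 0.08933 J/s.
0.08933 > 0.06574, so adding large flies raises the average — include it.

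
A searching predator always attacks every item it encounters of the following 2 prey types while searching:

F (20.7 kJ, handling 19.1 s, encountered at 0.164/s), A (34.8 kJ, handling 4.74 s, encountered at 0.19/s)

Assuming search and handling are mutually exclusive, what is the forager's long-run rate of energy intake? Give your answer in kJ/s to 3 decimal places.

1.988 kJ/s

Energy encountered per unit search time: 0.164×20.7 + 0.19×34.8 = 10.01 kJ/s.
Handling time per unit search time: 0.164×19.1 + 0.19×4.74 = 4.033.
Rate = 10.01/(1 + 4.033) = 1.988 kJ/s.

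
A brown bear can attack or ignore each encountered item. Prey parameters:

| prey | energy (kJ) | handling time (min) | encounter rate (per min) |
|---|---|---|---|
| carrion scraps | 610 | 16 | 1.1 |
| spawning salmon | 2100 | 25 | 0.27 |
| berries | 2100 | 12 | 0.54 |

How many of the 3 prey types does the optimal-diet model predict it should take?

1

E/h in descending order: berries 175, spawning salmon 84, carrion scraps 38.1 kJ/min. The optimal diet is the largest prefix of this list for which every included type satisfies E_i/h_i > R on the types above it.
Rate on top 1: 151.6. spawning salmon: 84 < 151.6 → exclude; stop.
Optimal diet: berries — 1 of 3 types.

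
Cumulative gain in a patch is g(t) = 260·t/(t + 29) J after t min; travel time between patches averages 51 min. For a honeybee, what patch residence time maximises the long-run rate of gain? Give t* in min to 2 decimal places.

By the marginal value theorem, leave when the instantaneous gain rate g'(t) equals the habitat-wide average g(t)/(T + t).
g'(t) = 260·29/(t + 29)². Setting 260·29/(t+29)² = 260t/[(t+29)(51+t)] gives 29(51+t) = t(t+29), so t² = 29×51 = 1479.
t* = √1479 = 38.46 min.

38.46 min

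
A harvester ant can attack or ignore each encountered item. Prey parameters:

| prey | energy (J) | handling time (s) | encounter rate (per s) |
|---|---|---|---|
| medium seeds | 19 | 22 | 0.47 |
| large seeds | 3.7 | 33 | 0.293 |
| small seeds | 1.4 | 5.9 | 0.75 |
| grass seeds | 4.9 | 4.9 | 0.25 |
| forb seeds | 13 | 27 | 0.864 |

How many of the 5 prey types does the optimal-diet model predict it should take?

2

E/h in descending order: grass seeds 1, medium seeds 0.864, forb seeds 0.481, small seeds 0.237, large seeds 0.112 J/s. The optimal diet is the largest prefix of this list for which every included type satisfies E_i/h_i > R on the types above it.
Rate on top 1: 0.5506. medium seeds: 0.864 > 0.5506 → include.
Rate on top 2: 0.8082. forb seeds: 0.481 < 0.8082 → exclude; stop.
Optimal diet: grass seeds, medium seeds — 2 of 5 types.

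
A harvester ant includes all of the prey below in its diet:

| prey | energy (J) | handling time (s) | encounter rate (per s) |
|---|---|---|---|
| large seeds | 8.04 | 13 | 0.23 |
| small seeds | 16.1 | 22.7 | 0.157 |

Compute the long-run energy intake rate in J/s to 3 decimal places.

Energy encountered per unit search time: 0.23×8.04 + 0.157×16.1 = 4.377 J/s.
Handling time per unit search time: 0.23×13 + 0.157×22.7 = 6.554.
Rate = 4.377/(1 + 6.554) = 0.5794 J/s.

0.579 J/s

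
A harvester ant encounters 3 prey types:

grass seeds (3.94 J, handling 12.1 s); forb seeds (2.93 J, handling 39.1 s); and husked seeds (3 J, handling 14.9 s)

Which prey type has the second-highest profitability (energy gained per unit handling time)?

Profitability E/h (J/s): grass seeds = 3.94/12.1 = 0.326, forb seeds = 2.93/39.1 = 0.0749, husked seeds = 3/14.9 = 0.201.
Ranked: grass seeds > husked seeds > forb seeds.

husked seeds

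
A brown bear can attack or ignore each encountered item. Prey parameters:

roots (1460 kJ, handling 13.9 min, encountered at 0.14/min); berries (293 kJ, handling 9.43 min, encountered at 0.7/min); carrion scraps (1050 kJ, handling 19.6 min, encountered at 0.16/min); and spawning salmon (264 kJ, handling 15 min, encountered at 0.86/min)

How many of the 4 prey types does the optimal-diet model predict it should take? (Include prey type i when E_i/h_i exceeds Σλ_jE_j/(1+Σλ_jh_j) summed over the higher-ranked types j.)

1

Rank by E/h (kJ/min): roots 105, carrion scraps 53.6, berries 31.1, spawning salmon 17.6. Include each in turn until the next type's E/h falls below the running intake rate.
Rate on top 1: 69.38. carrion scraps: 53.6 < 69.38 → exclude; stop.
Optimal diet: roots — 1 of 4 types.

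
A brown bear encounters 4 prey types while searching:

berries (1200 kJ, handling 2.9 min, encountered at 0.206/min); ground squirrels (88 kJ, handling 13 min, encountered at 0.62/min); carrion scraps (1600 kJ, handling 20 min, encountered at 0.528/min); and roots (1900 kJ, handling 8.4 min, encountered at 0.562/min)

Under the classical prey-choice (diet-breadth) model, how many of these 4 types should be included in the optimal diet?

E/h in descending order: berries 414, roots 226, carrion scraps 80, ground squirrels 6.77 kJ/min. The optimal diet is the largest prefix of this list for which every included type satisfies E_i/h_i > R on the types above it.
Rate on top 1: 154.8. roots: 226 > 154.8 → include.
Rate on top 2: 208.1. carrion scraps: 80 < 208.1 → exclude; stop.
Optimal diet: berries, roots — 2 of 4 types.

2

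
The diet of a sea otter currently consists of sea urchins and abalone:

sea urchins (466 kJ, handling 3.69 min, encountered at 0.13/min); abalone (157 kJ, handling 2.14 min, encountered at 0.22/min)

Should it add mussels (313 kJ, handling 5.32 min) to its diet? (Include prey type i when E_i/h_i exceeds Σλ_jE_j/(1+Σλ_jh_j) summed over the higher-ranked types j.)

Current rate: (0.13×466 + 0.22×157)/(1 + 0.13×3.69 + 0.22×2.14) = 48.77 kJ/min.
Profitability of mussels: 313/5.32 = 58.83 kJ/min.
Since 58.83 > R, including mussels increases the long-run rate.

Yes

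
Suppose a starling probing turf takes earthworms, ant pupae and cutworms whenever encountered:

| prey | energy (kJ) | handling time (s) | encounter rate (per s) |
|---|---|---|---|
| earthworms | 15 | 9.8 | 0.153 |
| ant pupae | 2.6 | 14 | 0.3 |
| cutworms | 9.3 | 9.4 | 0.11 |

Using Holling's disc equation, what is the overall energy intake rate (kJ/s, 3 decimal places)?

R = Σλ_iE_i / (1 + Σλ_ih_i)
Numerator: 0.153×15 + 0.3×2.6 + 0.11×9.3 = 4.098
Denominator: 1 + 0.153×9.8 + 0.3×14 + 0.11×9.4 = 7.733
R = 4.098/7.733 = 0.5299 kJ/s

0.530 kJ/s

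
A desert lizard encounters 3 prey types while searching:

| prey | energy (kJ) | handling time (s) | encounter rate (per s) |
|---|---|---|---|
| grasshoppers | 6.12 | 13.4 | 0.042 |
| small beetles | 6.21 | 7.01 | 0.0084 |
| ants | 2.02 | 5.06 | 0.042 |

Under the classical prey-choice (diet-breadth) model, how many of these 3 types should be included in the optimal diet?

3

Profitabilities (E/h, kJ/s): small beetles 0.886, grasshoppers 0.457, ants 0.399. Add prey in this order while the next type's profitability exceeds the intake rate on those already taken.
Rate on top 1: 0.04926. grasshoppers: 0.457 > 0.04926 → include.
Rate on top 2: 0.1907. ants: 0.399 > 0.1907 → include.
Optimal diet: small beetles, grasshoppers, ants — 3 of 3 types.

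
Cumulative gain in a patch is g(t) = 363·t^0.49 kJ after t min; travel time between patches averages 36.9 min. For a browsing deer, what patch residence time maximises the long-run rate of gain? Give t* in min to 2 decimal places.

By the marginal value theorem, leave when the instantaneous gain rate g'(t) equals the habitat-wide average g(t)/(T + t).
g'(t) = 0.49·363·t^-0.51. Setting 0.49·363·t^-0.51 = 363·t^0.49/(36.9+t) gives 0.49(36.9+t) = t, so 0.51·t = 0.49×36.9.
t* = 0.49×36.9/0.51 = 35.45 min.

35.45 min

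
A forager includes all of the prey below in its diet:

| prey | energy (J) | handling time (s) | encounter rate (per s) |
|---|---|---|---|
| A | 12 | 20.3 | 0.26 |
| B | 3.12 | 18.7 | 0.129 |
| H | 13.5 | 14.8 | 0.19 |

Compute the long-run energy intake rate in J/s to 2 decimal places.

R = (0.26×12 + 0.129×3.12 + 0.19×13.5) / (1 + 0.26×20.3 + 0.129×18.7 + 0.19×14.8) = 6.087/11.5 = 0.5292 J/s.

0.53 J/s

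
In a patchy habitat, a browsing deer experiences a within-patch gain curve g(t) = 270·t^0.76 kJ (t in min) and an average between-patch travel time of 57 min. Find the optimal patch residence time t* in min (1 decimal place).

Optimal t* satisfies g'(t*) = g(t*)/(T + t*).
g'(t) = 0.76·270·t^-0.24. Setting 0.76·270·t^-0.24 = 270·t^0.76/(57+t) gives 0.76(57+t) = t, so 0.24·t = 0.76×57.
t* = 0.76×57/0.24 = 180.5 min.

180.5 min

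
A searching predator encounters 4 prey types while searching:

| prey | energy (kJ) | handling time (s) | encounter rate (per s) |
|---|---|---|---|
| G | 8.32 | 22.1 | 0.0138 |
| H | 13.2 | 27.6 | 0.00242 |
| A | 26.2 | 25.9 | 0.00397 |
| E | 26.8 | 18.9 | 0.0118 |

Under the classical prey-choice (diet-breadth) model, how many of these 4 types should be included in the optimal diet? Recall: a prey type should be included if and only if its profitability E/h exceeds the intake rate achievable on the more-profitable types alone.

4

Rank by E/h (kJ/s): E 1.42, A 1.01, H 0.478, G 0.376. Include each in turn until the next type's E/h falls below the running intake rate.
Rate on top 1: 0.2586. A: 1.01 > 0.2586 → include.
Rate on top 2: 0.317. H: 0.478 > 0.317 → include.
Rate on top 3: 0.3247. G: 0.376 > 0.3247 → include.
Optimal diet: E, A, H, G — 4 of 4 types.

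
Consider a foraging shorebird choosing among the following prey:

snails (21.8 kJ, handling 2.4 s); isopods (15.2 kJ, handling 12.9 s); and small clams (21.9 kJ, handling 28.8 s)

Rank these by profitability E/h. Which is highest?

snails

Profitability E/h (kJ/s): snails = 21.8/2.4 = 9.08, isopods = 15.2/12.9 = 1.18, small clams = 21.9/28.8 = 0.76.
Ranked: snails > isopods > small clams.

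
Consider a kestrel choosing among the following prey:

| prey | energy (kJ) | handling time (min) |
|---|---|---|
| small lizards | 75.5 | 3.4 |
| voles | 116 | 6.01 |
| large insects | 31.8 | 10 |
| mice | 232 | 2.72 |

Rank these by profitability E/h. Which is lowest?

In descending order of E/h:
mice: 232/2.72 = 85.3 kJ/min
small lizards: 75.5/3.4 = 22.2 kJ/min
voles: 116/6.01 = 19.3 kJ/min
large insects: 31.8/10 = 3.18 kJ/min

large insects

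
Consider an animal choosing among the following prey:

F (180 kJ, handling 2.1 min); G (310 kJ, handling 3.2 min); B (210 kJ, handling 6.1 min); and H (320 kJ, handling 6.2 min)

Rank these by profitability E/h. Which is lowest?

B

Profitability E/h (kJ/min): F = 180/2.1 = 85.7, G = 310/3.2 = 96.9, B = 210/6.1 = 34.4, H = 320/6.2 = 51.6.
Ranked: G > F > H > B.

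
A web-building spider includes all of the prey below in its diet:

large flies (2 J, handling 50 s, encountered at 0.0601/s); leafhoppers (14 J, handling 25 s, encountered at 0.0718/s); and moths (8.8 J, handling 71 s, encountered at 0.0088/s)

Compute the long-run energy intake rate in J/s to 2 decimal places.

Energy encountered per unit search time: 0.0601×2 + 0.0718×14 + 0.0088×8.8 = 1.203 J/s.
Handling time per unit search time: 0.0601×50 + 0.0718×25 + 0.0088×71 = 5.425.
Rate = 1.203/(1 + 5.425) = 0.1872 J/s.

0.19 J/s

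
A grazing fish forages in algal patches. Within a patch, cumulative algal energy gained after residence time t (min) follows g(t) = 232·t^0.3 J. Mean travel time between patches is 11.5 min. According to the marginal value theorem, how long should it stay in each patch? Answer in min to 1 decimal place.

4.9 min

By the marginal value theorem, leave when the instantaneous gain rate g'(t) equals the habitat-wide average g(t)/(T + t).
g'(t) = 0.3·232·t^-0.7. Setting 0.3·232·t^-0.7 = 232·t^0.3/(11.5+t) gives 0.3(11.5+t) = t, so 0.70·t = 0.3×11.5.
t* = 0.3×11.5/0.70 = 4.929 min.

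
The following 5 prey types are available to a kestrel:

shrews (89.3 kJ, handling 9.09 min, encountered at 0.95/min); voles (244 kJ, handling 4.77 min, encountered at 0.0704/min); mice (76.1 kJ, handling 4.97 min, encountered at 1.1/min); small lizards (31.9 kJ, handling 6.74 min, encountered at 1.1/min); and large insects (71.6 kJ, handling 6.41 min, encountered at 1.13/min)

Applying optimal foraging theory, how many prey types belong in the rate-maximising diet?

Rank by E/h (kJ/min): voles 51.2, mice 15.3, large insects 11.2, shrews 9.82, small lizards 4.73. Include each in turn until the next type's E/h falls below the running intake rate.
Rate on top 1: 12.86. mice: 15.3 > 12.86 → include.
Rate on top 2: 14.83. large insects: 11.2 < 14.83 → exclude; stop.
Optimal diet: voles, mice — 2 of 5 types.

2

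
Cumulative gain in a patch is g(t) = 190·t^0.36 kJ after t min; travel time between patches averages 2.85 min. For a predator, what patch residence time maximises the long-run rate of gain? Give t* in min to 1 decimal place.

By the marginal value theorem, leave when the instantaneous gain rate g'(t) equals the habitat-wide average g(t)/(T + t).
g'(t) = 0.36·190·t^-0.64. Setting 0.36·190·t^-0.64 = 190·t^0.36/(2.85+t) gives 0.36(2.85+t) = t, so 0.64·t = 0.36×2.85.
t* = 0.36×2.85/0.64 = 1.603 min.

1.6 min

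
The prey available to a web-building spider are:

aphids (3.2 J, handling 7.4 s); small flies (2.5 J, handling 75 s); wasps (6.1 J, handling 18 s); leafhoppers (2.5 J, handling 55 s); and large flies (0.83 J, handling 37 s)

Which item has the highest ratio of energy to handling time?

Profitability E/h (J/s): aphids = 3.2/7.4 = 0.432, small flies = 2.5/75 = 0.0333, wasps = 6.1/18 = 0.339, leafhoppers = 2.5/55 = 0.0455, large flies = 0.83/37 = 0.0224.
Ranked: aphids > wasps > leafhoppers > small flies > large flies.

aphids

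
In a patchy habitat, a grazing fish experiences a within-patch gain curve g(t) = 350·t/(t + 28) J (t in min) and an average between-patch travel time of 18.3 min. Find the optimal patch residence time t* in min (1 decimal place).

Optimal t* satisfies g'(t*) = g(t*)/(T + t*).
g'(t) = 350·28/(t + 28)². Setting 350·28/(t+28)² = 350t/[(t+28)(18.3+t)] gives 28(18.3+t) = t(t+28), so t² = 28×18.3 = 512.4.
t* = √512.4 = 22.64 min.

22.6 min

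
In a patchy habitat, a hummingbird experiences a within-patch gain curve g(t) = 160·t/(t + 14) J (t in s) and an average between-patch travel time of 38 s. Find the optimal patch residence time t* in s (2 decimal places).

Optimal t* satisfies g'(t*) = g(t*)/(T + t*).
g'(t) = 160·14/(t + 14)². Setting 160·14/(t+14)² = 160t/[(t+14)(38+t)] gives 14(38+t) = t(t+14), so t² = 14×38 = 532.
t* = √532 = 23.07 s.

23.07 s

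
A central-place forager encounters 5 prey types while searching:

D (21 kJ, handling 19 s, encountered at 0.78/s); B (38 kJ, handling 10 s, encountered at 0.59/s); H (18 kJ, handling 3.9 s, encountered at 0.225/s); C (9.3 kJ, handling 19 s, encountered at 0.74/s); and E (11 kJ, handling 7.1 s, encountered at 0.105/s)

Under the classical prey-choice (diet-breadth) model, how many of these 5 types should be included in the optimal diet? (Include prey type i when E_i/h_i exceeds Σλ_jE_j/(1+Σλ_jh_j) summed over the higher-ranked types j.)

Rank by E/h (kJ/s): H 4.62, B 3.8, E 1.55, D 1.11, C 0.489. Include each in turn until the next type's E/h falls below the running intake rate.
Rate on top 1: 2.157. B: 3.8 > 2.157 → include.
Rate on top 2: 3.403. E: 1.55 < 3.403 → exclude; stop.
Optimal diet: H, B — 2 of 5 types.

2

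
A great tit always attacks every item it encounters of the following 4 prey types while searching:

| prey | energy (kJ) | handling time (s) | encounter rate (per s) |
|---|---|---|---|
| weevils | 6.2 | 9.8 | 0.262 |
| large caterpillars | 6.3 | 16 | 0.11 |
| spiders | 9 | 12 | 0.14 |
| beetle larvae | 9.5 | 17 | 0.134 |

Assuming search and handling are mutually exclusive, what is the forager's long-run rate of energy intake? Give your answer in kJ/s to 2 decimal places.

0.52 kJ/s

Energy encountered per unit search time: 0.262×6.2 + 0.11×6.3 + 0.14×9 + 0.134×9.5 = 4.85 kJ/s.
Handling time per unit search time: 0.262×9.8 + 0.11×16 + 0.14×12 + 0.134×17 = 8.286.
Rate = 4.85/(1 + 8.286) = 0.5224 kJ/s.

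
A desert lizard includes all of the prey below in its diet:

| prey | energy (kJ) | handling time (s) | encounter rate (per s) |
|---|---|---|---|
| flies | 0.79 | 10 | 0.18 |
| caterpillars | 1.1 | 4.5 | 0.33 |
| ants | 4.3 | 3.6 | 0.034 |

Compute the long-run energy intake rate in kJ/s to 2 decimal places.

R = Σλ_iE_i / (1 + Σλ_ih_i)
Numerator: 0.18×0.79 + 0.33×1.1 + 0.034×4.3 = 0.6514
Denominator: 1 + 0.18×10 + 0.33×4.5 + 0.034×3.6 = 4.407
R = 0.6514/4.407 = 0.1478 kJ/s

0.15 kJ/s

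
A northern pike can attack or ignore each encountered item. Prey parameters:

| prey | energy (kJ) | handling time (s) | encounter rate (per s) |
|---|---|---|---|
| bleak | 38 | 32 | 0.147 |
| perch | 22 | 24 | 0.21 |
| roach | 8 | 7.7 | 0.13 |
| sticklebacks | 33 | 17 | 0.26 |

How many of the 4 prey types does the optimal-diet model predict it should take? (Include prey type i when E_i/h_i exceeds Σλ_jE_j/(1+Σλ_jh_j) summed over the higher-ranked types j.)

1

E/h in descending order: sticklebacks 1.94, bleak 1.19, roach 1.04, perch 0.917 kJ/s. The optimal diet is the largest prefix of this list for which every included type satisfies E_i/h_i > R on the types above it.
Rate on top 1: 1.583. bleak: 1.19 < 1.583 → exclude; stop.
Optimal diet: sticklebacks — 1 of 4 types.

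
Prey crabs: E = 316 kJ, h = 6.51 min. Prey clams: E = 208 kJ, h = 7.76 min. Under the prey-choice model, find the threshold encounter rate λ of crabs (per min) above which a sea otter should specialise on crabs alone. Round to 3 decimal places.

0.189 per min

The zero-one rule: include clams iff E₂/h₂ > λE₁/(1+λh₁). Equality gives the switch point.
λE₁h₂ = E₂ + λE₂h₁ ⇒ λ = E₂/(E₁h₂ − E₂h₁) = 208/(2452 − 1354) = 0.1894 per min.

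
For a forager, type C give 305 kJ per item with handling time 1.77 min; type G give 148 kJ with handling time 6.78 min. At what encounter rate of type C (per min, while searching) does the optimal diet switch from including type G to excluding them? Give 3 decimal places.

0.082 per min

The zero-one rule: include type G iff E₂/h₂ > λE₁/(1+λh₁). Equality gives the switch point.
λE₁h₂ = E₂ + λE₂h₁ ⇒ λ = E₂/(E₁h₂ − E₂h₁) = 148/(2068 − 262) = 0.08195 per min.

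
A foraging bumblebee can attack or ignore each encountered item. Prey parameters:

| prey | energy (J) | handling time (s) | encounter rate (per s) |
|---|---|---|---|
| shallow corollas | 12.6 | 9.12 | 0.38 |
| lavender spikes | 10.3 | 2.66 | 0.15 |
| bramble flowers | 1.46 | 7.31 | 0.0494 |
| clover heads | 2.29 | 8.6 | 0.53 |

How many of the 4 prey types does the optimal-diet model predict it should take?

2

E/h in descending order: lavender spikes 3.87, shallow corollas 1.38, clover heads 0.266, bramble flowers 0.2 J/s. The optimal diet is the largest prefix of this list for which every included type satisfies E_i/h_i > R on the types above it.
Rate on top 1: 1.104. shallow corollas: 1.38 > 1.104 → include.
Rate on top 2: 1.302. clover heads: 0.266 < 1.302 → exclude; stop.
Optimal diet: lavender spikes, shallow corollas — 2 of 4 types.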